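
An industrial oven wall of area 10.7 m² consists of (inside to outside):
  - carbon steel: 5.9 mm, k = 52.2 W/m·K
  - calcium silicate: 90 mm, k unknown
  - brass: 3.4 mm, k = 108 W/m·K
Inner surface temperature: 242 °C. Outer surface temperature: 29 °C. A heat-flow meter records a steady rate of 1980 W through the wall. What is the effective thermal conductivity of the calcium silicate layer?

k ≈ 0.0782 W/(m·K)

Treating each layer as a thermal resistance in series:
R_carbon steel = L/(kA) = 0.0059/(52.2×10.7) = 1.056×10^-5 K/W
R_brass = L/(kA) = 0.0034/(108×10.7) = 2.942×10^-6 K/W
Sum of known resistances R_other = 1.351×10^-5 K/W
Total R = ΔT/Q = 213/1980 = 0.1076 K/W
R_calcium silicate = R_total − R_other = 0.1076 K/W
k = L/(R·A) = 0.09/(0.1076×10.7)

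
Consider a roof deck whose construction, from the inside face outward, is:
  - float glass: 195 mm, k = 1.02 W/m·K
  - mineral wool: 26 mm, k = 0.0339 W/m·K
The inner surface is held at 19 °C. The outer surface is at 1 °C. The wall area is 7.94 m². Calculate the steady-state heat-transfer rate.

Q ≈ 149 W

Using the resistance-network approach (series):
R_float glass = L/(kA) = 0.195/(1.02×7.94) = 0.02408 K/W
R_mineral wool = L/(kA) = 0.026/(0.0339×7.94) = 0.09659 K/W
R_total = 0.1207 K/W
Q = ΔT / R_total = 18 / 0.1207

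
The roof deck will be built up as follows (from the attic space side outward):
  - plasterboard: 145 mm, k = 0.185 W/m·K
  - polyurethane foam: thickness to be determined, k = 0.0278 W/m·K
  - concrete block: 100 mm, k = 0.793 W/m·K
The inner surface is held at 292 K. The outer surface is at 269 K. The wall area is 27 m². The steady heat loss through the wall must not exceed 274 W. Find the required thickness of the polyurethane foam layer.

L ≈ 37.7 mm

Thermal resistances in series:
R_plasterboard = L/(kA) = 0.145/(0.185×27) = 0.02903 K/W
R_concrete block = L/(kA) = 0.1/(0.793×27) = 0.00467 K/W
Sum of the known resistances R_other = 0.0337 K/W
Required total resistance R_tot = ΔT/Q_allow = 23/274 = 0.08394 K/W
R_polyurethane foam = R_tot − R_other = 0.05024 K/W
L = R·k·A = 0.05024×0.0278×27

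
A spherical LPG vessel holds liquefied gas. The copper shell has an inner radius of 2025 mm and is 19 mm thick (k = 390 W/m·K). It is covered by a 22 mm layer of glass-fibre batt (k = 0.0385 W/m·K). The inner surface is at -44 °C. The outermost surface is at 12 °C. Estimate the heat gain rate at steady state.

Q ≈ 5200 W

Radial (spherical) resistances in series:
R_copper shell = (1/2.025 − 1/2.044)/(4π×390) = 9.366×10^-7 K/W
R_glass-fibre batt = (1/2.044 − 1/2.066)/(4π×0.0385) = 0.01077 K/W
R_total = 0.01077 K/W
Q = ΔT/R_total = 56/0.01077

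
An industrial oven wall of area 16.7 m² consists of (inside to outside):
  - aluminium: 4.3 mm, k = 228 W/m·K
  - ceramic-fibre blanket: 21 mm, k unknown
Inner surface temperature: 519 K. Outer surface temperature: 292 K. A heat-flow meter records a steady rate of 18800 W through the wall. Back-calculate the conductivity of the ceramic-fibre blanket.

Treating each layer as a thermal resistance in series:
R_aluminium = L/(kA) = 0.0043/(228×16.7) = 1.129×10^-6 K/W
Sum of known resistances R_other = 1.129×10^-6 K/W
Total R = ΔT/Q = 227/18800 = 0.01207 K/W
R_ceramic-fibre blanket = R_total − R_other = 0.01207 K/W
k = L/(R·A) = 0.021/(0.01207×16.7)

k ≈ 0.104 W/(m·K)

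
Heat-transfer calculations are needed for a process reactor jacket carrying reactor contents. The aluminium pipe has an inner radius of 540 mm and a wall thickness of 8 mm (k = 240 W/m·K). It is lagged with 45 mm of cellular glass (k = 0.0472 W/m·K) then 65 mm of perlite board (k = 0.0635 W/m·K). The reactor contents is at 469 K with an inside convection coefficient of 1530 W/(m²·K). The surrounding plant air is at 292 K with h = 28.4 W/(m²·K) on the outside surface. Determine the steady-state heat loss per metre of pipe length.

Treating each annulus and film as a series resistance:
R_inner film = 1/(h_i·2πr₁L) = 1/(1530×2π×0.54×1) = 1.926×10^-4 K/W
R_aluminium pipe wall = ln(548/540)/(2π×240×1) = 9.752×10^-6 K/W
R_cellular glass = ln(593/548)/(2π×0.0472×1) = 0.2661 K/W
R_perlite board = ln(658/593)/(2π×0.0635×1) = 0.2607 K/W
R_outer film = 1/(h_o·2πr_oL) = 1/(28.4×2π×0.658×1) = 0.008517 K/W
R_total = 0.5355 K/W
Q = ΔT/R_total = 177/0.5355

q′ ≈ 331 W/m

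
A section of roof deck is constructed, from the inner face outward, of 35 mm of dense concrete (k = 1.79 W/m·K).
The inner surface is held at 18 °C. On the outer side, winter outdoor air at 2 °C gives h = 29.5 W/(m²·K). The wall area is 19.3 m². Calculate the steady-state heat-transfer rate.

Treating each layer as a thermal resistance in series:
R_dense concrete = L/(kA) = 0.035/(1.79×19.3) = 0.001013 K/W
R_outer film = 1/(h_o·A) = 1/(29.5×19.3) = 0.001756 K/W
R_total = 0.00277 K/W
Q = ΔT / R_total = 16 / 0.00277

Q ≈ 5780 W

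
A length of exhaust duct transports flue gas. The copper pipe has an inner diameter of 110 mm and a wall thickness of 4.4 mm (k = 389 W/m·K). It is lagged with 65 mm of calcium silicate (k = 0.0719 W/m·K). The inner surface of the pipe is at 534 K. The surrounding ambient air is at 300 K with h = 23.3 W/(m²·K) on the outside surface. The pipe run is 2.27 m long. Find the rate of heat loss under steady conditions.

Q ≈ 314 W

Radial resistances (cylindrical: R_cond = ln(r_o/r_i)/(2πkL), R_conv = 1/(h·2πrL)):
R_copper pipe wall = ln(59.4/55)/(2π×389×2.27) = 1.387×10^-5 K/W
R_calcium silicate = ln(124.4/59.4)/(2π×0.0719×2.27) = 0.7208 K/W
R_outer film = 1/(h_o·2πr_oL) = 1/(23.3×2π×0.1244×2.27) = 0.02419 K/W
R_total = 0.745 K/W
Q = ΔT/R_total = 234/0.745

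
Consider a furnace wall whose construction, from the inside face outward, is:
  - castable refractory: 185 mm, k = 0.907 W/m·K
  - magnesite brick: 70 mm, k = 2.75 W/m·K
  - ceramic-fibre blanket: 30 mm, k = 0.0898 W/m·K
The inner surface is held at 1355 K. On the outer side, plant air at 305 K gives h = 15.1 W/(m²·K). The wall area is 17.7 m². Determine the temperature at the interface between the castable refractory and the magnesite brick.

Model the wall as resistances in series:
R_castable refractory = L/(kA) = 0.185/(0.907×17.7) = 0.01152 K/W
R_magnesite brick = L/(kA) = 0.07/(2.75×17.7) = 0.001438 K/W
R_ceramic-fibre blanket = L/(kA) = 0.03/(0.0898×17.7) = 0.01887 K/W
R_outer film = 1/(h_o·A) = 1/(15.1×17.7) = 0.003742 K/W
R_total = 0.03558 K/W;  Q = ΔT/R_total = 1050/0.03558 = 29510 W
T_interface = T_inner − Q·ΣR(inner→interface) = 1355 − 29500×0.01152

T ≈ 1010 K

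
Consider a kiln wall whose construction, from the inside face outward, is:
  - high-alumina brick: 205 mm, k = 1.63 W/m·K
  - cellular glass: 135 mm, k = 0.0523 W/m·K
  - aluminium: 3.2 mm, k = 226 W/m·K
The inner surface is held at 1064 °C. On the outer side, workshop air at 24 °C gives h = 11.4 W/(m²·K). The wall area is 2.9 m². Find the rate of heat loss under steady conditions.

Treating each layer as a thermal resistance in series:
R_high-alumina brick = L/(kA) = 0.205/(1.63×2.9) = 0.04337 K/W
R_cellular glass = L/(kA) = 0.135/(0.0523×2.9) = 0.8901 K/W
R_aluminium = L/(kA) = 0.0032/(226×2.9) = 4.883×10^-6 K/W
R_outer film = 1/(h_o·A) = 1/(11.4×2.9) = 0.03025 K/W
R_total = 0.9637 K/W
Q = ΔT / R_total = 1040 / 0.9637

Q ≈ 1080 W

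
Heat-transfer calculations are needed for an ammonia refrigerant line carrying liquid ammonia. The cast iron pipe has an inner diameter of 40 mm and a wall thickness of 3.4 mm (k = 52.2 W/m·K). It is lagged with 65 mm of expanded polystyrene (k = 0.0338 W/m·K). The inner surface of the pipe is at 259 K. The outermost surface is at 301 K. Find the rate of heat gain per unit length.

Treating each annulus and film as a series resistance:
R_cast iron pipe wall = ln(23.4/20)/(2π×52.2×1) = 4.787×10^-4 K/W
R_expanded polystyrene = ln(88.4/23.4)/(2π×0.0338×1) = 6.259 K/W
R_total = 6.259 K/W
Q = ΔT/R_total = 42/6.259

q′ ≈ 6.71 W/m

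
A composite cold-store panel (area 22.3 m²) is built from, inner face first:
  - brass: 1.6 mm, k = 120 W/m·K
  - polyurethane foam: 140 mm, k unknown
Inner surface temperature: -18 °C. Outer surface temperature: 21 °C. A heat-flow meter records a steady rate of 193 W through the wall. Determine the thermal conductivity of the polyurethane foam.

Using the resistance-network approach (series):
R_brass = L/(kA) = 0.0016/(120×22.3) = 5.979×10^-7 K/W
Sum of known resistances R_other = 5.979×10^-7 K/W
Total R = ΔT/Q = 39/193 = 0.2021 K/W
R_polyurethane foam = R_total − R_other = 0.2021 K/W
k = L/(R·A) = 0.14/(0.2021×22.3)

k ≈ 0.0311 W/(m·K)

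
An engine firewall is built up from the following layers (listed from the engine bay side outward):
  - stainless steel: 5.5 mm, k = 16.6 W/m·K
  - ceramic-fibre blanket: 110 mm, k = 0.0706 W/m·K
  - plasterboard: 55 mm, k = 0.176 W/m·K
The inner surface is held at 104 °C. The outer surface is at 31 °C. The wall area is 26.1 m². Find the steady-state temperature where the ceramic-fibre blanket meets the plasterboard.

T ≈ 43.2 °C

Using the resistance-network approach (series):
R_stainless steel = L/(kA) = 0.0055/(16.6×26.1) = 1.269×10^-5 K/W
R_ceramic-fibre blanket = L/(kA) = 0.11/(0.0706×26.1) = 0.0597 K/W
R_plasterboard = L/(kA) = 0.055/(0.176×26.1) = 0.01197 K/W
R_total = 0.07168 K/W;  Q = ΔT/R_total = 73/0.07168 = 1018 W
T_interface = T_inner − Q·ΣR(inner→interface) = 104 − 1020×0.05971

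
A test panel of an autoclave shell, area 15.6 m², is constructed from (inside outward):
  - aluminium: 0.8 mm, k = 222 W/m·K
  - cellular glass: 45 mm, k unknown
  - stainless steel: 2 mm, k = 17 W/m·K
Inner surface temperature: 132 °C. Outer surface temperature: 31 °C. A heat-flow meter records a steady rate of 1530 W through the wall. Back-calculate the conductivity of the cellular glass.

Using the resistance-network approach (series):
R_aluminium = L/(kA) = 0.0008/(222×15.6) = 2.31×10^-7 K/W
R_stainless steel = L/(kA) = 0.002/(17×15.6) = 7.541×10^-6 K/W
Sum of known resistances R_other = 7.772×10^-6 K/W
Total R = ΔT/Q = 101/1530 = 0.06601 K/W
R_cellular glass = R_total − R_other = 0.06601 K/W
k = L/(R·A) = 0.045/(0.06601×15.6)

k ≈ 0.0437 W/(m·K)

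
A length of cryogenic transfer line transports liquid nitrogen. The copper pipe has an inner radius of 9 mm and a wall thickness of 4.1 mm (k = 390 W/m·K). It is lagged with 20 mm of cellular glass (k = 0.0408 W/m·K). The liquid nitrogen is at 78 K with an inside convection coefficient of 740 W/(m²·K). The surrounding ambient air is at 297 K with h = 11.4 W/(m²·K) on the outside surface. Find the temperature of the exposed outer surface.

T ≈ 274 K

Radial resistances (cylindrical: R_cond = ln(r_o/r_i)/(2πkL), R_conv = 1/(h·2πrL)):
R_inner film = 1/(h_i·2πr₁L) = 1/(740×2π×0.009×1) = 0.0239 K/W
R_copper pipe wall = ln(13.1/9)/(2π×390×1) = 1.532×10^-4 K/W
R_cellular glass = ln(33.1/13.1)/(2π×0.0408×1) = 3.616 K/W
R_outer film = 1/(h_o·2πr_oL) = 1/(11.4×2π×0.0331×1) = 0.4218 K/W
R_total = 4.062 K/W
Q = ΔT/R_total = 219/4.062
Q = 53.9 W/m
T_interface = T_inner + Q·ΣR(inner→interface) = 78 + 53.9×3.64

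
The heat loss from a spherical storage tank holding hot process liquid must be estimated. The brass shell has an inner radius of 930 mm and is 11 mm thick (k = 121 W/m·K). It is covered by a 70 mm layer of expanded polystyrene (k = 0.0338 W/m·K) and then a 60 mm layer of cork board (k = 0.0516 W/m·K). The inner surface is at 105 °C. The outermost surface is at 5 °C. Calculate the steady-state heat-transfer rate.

Each spherical layer contributes R = (1/r_i − 1/r_o)/(4πk):
R_brass shell = (1/0.93 − 1/0.941)/(4π×121) = 8.267×10^-6 K/W
R_expanded polystyrene = (1/0.941 − 1/1.011)/(4π×0.0338) = 0.1732 K/W
R_cork board = (1/1.011 − 1/1.071)/(4π×0.0516) = 0.08546 K/W
R_total = 0.2587 K/W
Q = ΔT/R_total = 100/0.2587

Q ≈ 387 W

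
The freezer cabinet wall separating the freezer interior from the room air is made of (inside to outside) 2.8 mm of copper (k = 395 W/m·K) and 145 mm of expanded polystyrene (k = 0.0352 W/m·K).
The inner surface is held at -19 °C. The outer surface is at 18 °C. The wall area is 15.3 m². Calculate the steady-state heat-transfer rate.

Q ≈ 137 W

Treating each layer as a thermal resistance in series:
R_copper = L/(kA) = 0.0028/(395×15.3) = 4.633×10^-7 K/W
R_expanded polystyrene = L/(kA) = 0.145/(0.0352×15.3) = 0.2692 K/W
R_total = 0.2692 K/W
Q = ΔT / R_total = 37 / 0.2692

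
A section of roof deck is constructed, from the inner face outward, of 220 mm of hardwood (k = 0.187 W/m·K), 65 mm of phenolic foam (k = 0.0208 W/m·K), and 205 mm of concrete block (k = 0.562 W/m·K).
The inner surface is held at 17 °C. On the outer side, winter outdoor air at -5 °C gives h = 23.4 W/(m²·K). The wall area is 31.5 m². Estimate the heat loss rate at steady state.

Using the resistance-network approach (series):
R_hardwood = L/(kA) = 0.22/(0.187×31.5) = 0.03735 K/W
R_phenolic foam = L/(kA) = 0.065/(0.0208×31.5) = 0.09921 K/W
R_concrete block = L/(kA) = 0.205/(0.562×31.5) = 0.01158 K/W
R_outer film = 1/(h_o·A) = 1/(23.4×31.5) = 0.001357 K/W
R_total = 0.1495 K/W
Q = ΔT / R_total = 22 / 0.1495

Q ≈ 147 W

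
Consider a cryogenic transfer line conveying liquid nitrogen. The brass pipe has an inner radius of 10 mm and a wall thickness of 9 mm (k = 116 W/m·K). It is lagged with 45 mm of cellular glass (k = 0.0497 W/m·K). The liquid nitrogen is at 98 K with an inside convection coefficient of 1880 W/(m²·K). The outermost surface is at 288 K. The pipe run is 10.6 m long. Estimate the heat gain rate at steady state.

For a radial system each layer contributes R = ln(r_out/r_in)/(2πkL); films add R = 1/(hA).
R_inner film = 1/(h_i·2πr₁L) = 1/(1880×2π×0.01×10.6) = 7.986×10^-4 K/W
R_brass pipe wall = ln(19/10)/(2π×116×10.6) = 8.308×10^-5 K/W
R_cellular glass = ln(64/19)/(2π×0.0497×10.6) = 0.3669 K/W
R_total = 0.3678 K/W
Q = ΔT/R_total = 190/0.3678

Q ≈ 517 W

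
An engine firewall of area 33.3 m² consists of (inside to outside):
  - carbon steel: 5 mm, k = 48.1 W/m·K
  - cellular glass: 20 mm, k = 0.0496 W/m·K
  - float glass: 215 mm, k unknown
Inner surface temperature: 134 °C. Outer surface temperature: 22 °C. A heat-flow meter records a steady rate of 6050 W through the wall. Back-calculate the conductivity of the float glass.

k ≈ 1.01 W/(m·K)

Treating each layer as a thermal resistance in series:
R_carbon steel = L/(kA) = 0.005/(48.1×33.3) = 3.122×10^-6 K/W
R_cellular glass = L/(kA) = 0.02/(0.0496×33.3) = 0.01211 K/W
Sum of known resistances R_other = 0.01211 K/W
Total R = ΔT/Q = 112/6050 = 0.01851 K/W
R_float glass = R_total − R_other = 0.0064 K/W
k = L/(R·A) = 0.215/(0.0064×33.3)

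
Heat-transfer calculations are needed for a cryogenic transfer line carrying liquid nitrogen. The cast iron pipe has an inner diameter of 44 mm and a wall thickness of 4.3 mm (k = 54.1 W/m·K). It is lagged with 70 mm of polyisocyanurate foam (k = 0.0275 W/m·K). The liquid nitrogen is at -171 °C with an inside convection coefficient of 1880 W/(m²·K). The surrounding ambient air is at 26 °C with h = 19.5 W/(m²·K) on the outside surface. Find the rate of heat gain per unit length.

q′ ≈ 25.9 W/m

Per-layer cylindrical resistances, series-summed:
R_inner film = 1/(h_i·2πr₁L) = 1/(1880×2π×0.022×1) = 0.003848 K/W
R_cast iron pipe wall = ln(26.3/22)/(2π×54.1×1) = 5.252×10^-4 K/W
R_polyisocyanurate foam = ln(96.3/26.3)/(2π×0.0275×1) = 7.512 K/W
R_outer film = 1/(h_o·2πr_oL) = 1/(19.5×2π×0.0963×1) = 0.08475 K/W
R_total = 7.601 K/W
Q = ΔT/R_total = 197/7.601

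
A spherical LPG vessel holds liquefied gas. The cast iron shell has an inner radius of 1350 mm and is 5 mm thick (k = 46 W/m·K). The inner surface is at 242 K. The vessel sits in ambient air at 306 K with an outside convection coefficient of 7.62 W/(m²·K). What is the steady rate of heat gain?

Each spherical layer contributes R = (1/r_i − 1/r_o)/(4πk):
R_cast iron shell = (1/1.35 − 1/1.355)/(4π×46) = 4.729×10^-6 K/W
R_outer film = 1/(h·4πr_o²) = 1/(7.62×4π×1.355²) = 0.005688 K/W
R_total = 0.005693 K/W
Q = ΔT/R_total = 64/0.005693

Q ≈ 11200 W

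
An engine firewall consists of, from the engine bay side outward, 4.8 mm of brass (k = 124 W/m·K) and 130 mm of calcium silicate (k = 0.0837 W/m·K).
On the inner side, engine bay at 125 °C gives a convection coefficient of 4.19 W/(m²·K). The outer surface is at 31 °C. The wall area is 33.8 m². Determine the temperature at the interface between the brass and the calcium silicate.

Thermal resistances in series:
R_inner film = 1/(h_i·A) = 1/(4.19×33.8) = 0.007061 K/W
R_brass = L/(kA) = 0.0048/(124×33.8) = 1.145×10^-6 K/W
R_calcium silicate = L/(kA) = 0.13/(0.0837×33.8) = 0.04595 K/W
R_total = 0.05301 K/W;  Q = ΔT/R_total = 94/0.05301 = 1773 W
T_interface = T_inner − Q·ΣR(inner→interface) = 125 − 1770×0.007062

T ≈ 112 °C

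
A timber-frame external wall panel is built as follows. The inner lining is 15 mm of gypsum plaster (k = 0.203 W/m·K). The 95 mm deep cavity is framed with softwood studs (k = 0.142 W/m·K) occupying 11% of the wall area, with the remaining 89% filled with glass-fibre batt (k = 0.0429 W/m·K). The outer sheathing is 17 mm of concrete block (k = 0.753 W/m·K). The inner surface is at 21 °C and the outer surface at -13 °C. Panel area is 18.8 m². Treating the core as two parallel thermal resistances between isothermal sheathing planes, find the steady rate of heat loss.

Q ≈ 343 W

Sheathing layers in series; stud and cavity paths in parallel between them.
R_inner = 0.015/(0.203×18.8) = 0.00393 K/W
R_stud  = 0.095/(0.142×0.11×18.8) = 0.3235 K/W
R_cav   = 0.095/(0.0429×0.89×18.8) = 0.1323 K/W
1/R_core = 1/R_stud + 1/R_cav → R_core = 0.09392 K/W
R_outer = 0.017/(0.753×18.8) = 0.001201 K/W
R_total = 0.09906 K/W
Q = ΔT/R_total = 34/0.09906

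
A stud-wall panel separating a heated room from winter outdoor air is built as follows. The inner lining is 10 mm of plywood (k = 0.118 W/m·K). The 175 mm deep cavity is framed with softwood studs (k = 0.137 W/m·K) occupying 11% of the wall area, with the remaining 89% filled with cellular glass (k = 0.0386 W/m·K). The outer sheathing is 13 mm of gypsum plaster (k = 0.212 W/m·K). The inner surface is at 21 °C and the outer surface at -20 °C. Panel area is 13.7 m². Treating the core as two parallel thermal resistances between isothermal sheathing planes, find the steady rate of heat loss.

Q ≈ 152 W

Sheathing layers in series; stud and cavity paths in parallel between them.
R_inner = 0.01/(0.118×13.7) = 0.006186 K/W
R_stud  = 0.175/(0.137×0.11×13.7) = 0.8476 K/W
R_cav   = 0.175/(0.0386×0.89×13.7) = 0.3718 K/W
1/R_core = 1/R_stud + 1/R_cav → R_core = 0.2585 K/W
R_outer = 0.013/(0.212×13.7) = 0.004476 K/W
R_total = 0.2691 K/W
Q = ΔT/R_total = 41/0.2691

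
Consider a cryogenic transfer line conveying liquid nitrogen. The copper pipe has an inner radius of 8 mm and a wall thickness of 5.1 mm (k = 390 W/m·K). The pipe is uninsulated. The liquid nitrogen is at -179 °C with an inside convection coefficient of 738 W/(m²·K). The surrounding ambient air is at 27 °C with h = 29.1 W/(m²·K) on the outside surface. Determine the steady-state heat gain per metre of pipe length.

q′ ≈ 463 W/m

Cylindrical conduction, so R = ln(r₂/r₁)/(2πkL) per layer, in series:
R_inner film = 1/(h_i·2πr₁L) = 1/(738×2π×0.008×1) = 0.02696 K/W
R_copper pipe wall = ln(13.1/8)/(2π×390×1) = 2.013×10^-4 K/W
R_outer film = 1/(h_o·2πr_oL) = 1/(29.1×2π×0.0131×1) = 0.4175 K/W
R_total = 0.4447 K/W
Q = ΔT/R_total = 206/0.4447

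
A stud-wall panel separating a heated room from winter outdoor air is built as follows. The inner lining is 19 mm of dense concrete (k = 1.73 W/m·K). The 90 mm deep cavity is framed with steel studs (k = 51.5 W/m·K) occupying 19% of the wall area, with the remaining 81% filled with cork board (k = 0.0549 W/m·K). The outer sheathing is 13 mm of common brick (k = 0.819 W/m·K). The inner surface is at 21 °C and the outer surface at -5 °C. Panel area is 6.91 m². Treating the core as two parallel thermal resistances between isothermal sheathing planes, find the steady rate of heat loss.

Q ≈ 4990 W

Sheathing layers in series; stud and cavity paths in parallel between them.
R_inner = 0.019/(1.73×6.91) = 0.001589 K/W
R_stud  = 0.09/(51.5×0.19×6.91) = 0.001331 K/W
R_cav   = 0.09/(0.0549×0.81×6.91) = 0.2929 K/W
1/R_core = 1/R_stud + 1/R_cav → R_core = 0.001325 K/W
R_outer = 0.013/(0.819×6.91) = 0.002297 K/W
R_total = 0.005212 K/W
Q = ΔT/R_total = 26/0.005212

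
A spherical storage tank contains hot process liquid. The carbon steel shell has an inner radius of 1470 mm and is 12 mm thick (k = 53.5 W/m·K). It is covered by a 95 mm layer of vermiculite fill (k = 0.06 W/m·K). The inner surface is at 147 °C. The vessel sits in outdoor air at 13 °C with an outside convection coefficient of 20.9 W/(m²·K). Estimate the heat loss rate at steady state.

Each spherical layer contributes R = (1/r_i − 1/r_o)/(4πk):
R_carbon steel shell = (1/1.47 − 1/1.482)/(4π×53.5) = 8.193×10^-6 K/W
R_vermiculite fill = (1/1.482 − 1/1.577)/(4π×0.06) = 0.05391 K/W
R_outer film = 1/(h·4πr_o²) = 1/(20.9×4π×1.577²) = 0.001531 K/W
R_total = 0.05545 K/W
Q = ΔT/R_total = 134/0.05545

Q ≈ 2420 W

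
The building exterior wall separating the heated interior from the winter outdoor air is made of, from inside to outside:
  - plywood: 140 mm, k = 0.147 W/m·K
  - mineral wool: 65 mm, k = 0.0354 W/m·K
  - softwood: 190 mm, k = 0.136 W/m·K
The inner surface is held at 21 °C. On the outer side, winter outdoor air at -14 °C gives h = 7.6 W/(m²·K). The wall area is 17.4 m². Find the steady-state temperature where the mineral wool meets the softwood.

T ≈ -1.61 °C

Thermal resistances in series:
R_plywood = L/(kA) = 0.14/(0.147×17.4) = 0.05473 K/W
R_mineral wool = L/(kA) = 0.065/(0.0354×17.4) = 0.1055 K/W
R_softwood = L/(kA) = 0.19/(0.136×17.4) = 0.08029 K/W
R_outer film = 1/(h_o·A) = 1/(7.6×17.4) = 0.007562 K/W
R_total = 0.2481 K/W;  Q = ΔT/R_total = 35/0.2481 = 141.1 W
T_interface = T_inner − Q·ΣR(inner→interface) = 21 − 141×0.1603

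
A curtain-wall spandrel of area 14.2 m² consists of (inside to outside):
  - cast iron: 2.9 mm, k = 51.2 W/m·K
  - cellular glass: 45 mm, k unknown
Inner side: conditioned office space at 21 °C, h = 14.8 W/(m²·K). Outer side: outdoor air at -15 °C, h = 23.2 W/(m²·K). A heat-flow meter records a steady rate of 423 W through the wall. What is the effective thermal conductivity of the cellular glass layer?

Series thermal resistances:
R_inner film = 1/(h_i·A) = 1/(14.8×14.2) = 0.004758 K/W
R_cast iron = L/(kA) = 0.0029/(51.2×14.2) = 3.989×10^-6 K/W
R_outer film = 1/(h_o·A) = 1/(23.2×14.2) = 0.003035 K/W
Sum of known resistances R_other = 0.007798 K/W
Total R = ΔT/Q = 36/423 = 0.08511 K/W
R_cellular glass = R_total − R_other = 0.07731 K/W
k = L/(R·A) = 0.045/(0.07731×14.2)

k ≈ 0.041 W/(m·K)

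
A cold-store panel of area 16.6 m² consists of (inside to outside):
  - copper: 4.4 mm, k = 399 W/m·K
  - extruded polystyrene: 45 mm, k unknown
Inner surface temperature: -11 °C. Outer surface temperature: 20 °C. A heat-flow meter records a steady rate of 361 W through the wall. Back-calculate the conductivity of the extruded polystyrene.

k ≈ 0.0316 W/(m·K)

Using the resistance-network approach (series):
R_copper = L/(kA) = 0.0044/(399×16.6) = 6.643×10^-7 K/W
Sum of known resistances R_other = 6.643×10^-7 K/W
Total R = ΔT/Q = 31/361 = 0.08587 K/W
R_extruded polystyrene = R_total − R_other = 0.08587 K/W
k = L/(R·A) = 0.045/(0.08587×16.6)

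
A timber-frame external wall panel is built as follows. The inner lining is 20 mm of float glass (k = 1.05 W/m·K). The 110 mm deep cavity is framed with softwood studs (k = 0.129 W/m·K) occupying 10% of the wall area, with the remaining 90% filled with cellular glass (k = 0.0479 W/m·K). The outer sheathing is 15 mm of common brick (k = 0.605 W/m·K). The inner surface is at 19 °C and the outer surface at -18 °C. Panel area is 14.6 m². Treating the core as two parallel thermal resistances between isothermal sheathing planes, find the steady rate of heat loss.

Sheathing layers in series; stud and cavity paths in parallel between them.
R_inner = 0.02/(1.05×14.6) = 0.001305 K/W
R_stud  = 0.11/(0.129×0.1×14.6) = 0.5841 K/W
R_cav   = 0.11/(0.0479×0.9×14.6) = 0.1748 K/W
1/R_core = 1/R_stud + 1/R_cav → R_core = 0.1345 K/W
R_outer = 0.015/(0.605×14.6) = 0.001698 K/W
R_total = 0.1375 K/W
Q = ΔT/R_total = 37/0.1375

Q ≈ 269 W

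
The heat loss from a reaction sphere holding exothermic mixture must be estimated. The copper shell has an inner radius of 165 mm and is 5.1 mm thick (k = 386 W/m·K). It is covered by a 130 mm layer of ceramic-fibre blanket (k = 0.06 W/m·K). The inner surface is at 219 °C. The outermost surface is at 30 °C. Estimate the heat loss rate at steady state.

Q ≈ 56 W

For a spherical shell R = (1/r₁ − 1/r₂)/(4πk); film R = 1/(h·4πr²). In series:
R_copper shell = (1/0.165 − 1/0.1701)/(4π×386) = 3.746×10^-5 K/W
R_ceramic-fibre blanket = (1/0.1701 − 1/0.3001)/(4π×0.06) = 3.378 K/W
R_total = 3.378 K/W
Q = ΔT/R_total = 189/3.378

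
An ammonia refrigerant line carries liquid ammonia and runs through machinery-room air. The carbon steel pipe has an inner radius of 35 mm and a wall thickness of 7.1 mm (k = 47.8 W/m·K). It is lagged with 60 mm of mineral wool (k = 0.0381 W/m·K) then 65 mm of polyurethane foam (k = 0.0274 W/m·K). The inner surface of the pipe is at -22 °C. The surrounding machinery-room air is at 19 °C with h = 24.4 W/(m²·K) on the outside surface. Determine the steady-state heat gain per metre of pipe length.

Per-layer cylindrical resistances, series-summed:
R_carbon steel pipe wall = ln(42.1/35)/(2π×47.8×1) = 6.15×10^-4 K/W
R_mineral wool = ln(102.1/42.1)/(2π×0.0381×1) = 3.701 K/W
R_polyurethane foam = ln(167.1/102.1)/(2π×0.0274×1) = 2.862 K/W
R_outer film = 1/(h_o·2πr_oL) = 1/(24.4×2π×0.1671×1) = 0.03903 K/W
R_total = 6.602 K/W
Q = ΔT/R_total = 41/6.602

q′ ≈ 6.21 W/m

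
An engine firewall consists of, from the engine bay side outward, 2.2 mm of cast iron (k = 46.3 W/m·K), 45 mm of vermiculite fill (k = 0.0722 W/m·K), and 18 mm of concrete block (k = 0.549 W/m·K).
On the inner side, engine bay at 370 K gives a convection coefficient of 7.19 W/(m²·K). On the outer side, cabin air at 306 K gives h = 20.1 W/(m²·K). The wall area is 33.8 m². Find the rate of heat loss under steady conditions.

Model the wall as resistances in series:
R_inner film = 1/(h_i·A) = 1/(7.19×33.8) = 0.004115 K/W
R_cast iron = L/(kA) = 0.0022/(46.3×33.8) = 1.406×10^-6 K/W
R_vermiculite fill = L/(kA) = 0.045/(0.0722×33.8) = 0.01844 K/W
R_concrete block = L/(kA) = 0.018/(0.549×33.8) = 9.7×10^-4 K/W
R_outer film = 1/(h_o·A) = 1/(20.1×33.8) = 0.001472 K/W
R_total = 0.025 K/W
Q = ΔT / R_total = 64 / 0.025

Q ≈ 2560 W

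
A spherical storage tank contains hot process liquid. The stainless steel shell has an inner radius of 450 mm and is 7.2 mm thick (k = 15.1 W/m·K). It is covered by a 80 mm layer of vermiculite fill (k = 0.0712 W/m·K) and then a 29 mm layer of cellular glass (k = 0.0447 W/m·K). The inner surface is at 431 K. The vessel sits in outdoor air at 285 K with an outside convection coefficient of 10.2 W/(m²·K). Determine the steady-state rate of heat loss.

Q ≈ 262 W

Spherical conduction: R = (1/r_in − 1/r_out)/(4πk) per layer; series-sum.
R_stainless steel shell = (1/0.45 − 1/0.4572)/(4π×15.1) = 1.844×10^-4 K/W
R_vermiculite fill = (1/0.4572 − 1/0.5372)/(4π×0.0712) = 0.364 K/W
R_cellular glass = (1/0.5372 − 1/0.5662)/(4π×0.0447) = 0.1697 K/W
R_outer film = 1/(h·4πr_o²) = 1/(10.2×4π×0.5662²) = 0.02434 K/W
R_total = 0.5583 K/W
Q = ΔT/R_total = 146/0.5583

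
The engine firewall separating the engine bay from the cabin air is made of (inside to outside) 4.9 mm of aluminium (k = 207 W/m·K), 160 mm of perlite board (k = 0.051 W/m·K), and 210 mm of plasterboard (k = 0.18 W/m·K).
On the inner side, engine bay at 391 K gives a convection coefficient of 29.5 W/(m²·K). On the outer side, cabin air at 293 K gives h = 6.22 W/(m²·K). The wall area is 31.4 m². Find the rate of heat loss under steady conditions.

Using the resistance-network approach (series):
R_inner film = 1/(h_i·A) = 1/(29.5×31.4) = 0.00108 K/W
R_aluminium = L/(kA) = 0.0049/(207×31.4) = 7.539×10^-7 K/W
R_perlite board = L/(kA) = 0.16/(0.051×31.4) = 0.09991 K/W
R_plasterboard = L/(kA) = 0.21/(0.18×31.4) = 0.03715 K/W
R_outer film = 1/(h_o·A) = 1/(6.22×31.4) = 0.00512 K/W
R_total = 0.1433 K/W
Q = ΔT / R_total = 98 / 0.1433

Q ≈ 684 W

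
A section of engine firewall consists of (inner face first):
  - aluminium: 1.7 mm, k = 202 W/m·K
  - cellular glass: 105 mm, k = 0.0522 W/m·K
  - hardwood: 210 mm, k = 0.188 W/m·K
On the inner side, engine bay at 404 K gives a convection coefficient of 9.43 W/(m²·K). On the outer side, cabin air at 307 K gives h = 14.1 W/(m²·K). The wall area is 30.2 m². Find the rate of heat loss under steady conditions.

Q ≈ 886 W

Treating each layer as a thermal resistance in series:
R_inner film = 1/(h_i·A) = 1/(9.43×30.2) = 0.003511 K/W
R_aluminium = L/(kA) = 0.0017/(202×30.2) = 2.787×10^-7 K/W
R_cellular glass = L/(kA) = 0.105/(0.0522×30.2) = 0.06661 K/W
R_hardwood = L/(kA) = 0.21/(0.188×30.2) = 0.03699 K/W
R_outer film = 1/(h_o·A) = 1/(14.1×30.2) = 0.002348 K/W
R_total = 0.1095 K/W
Q = ΔT / R_total = 97 / 0.1095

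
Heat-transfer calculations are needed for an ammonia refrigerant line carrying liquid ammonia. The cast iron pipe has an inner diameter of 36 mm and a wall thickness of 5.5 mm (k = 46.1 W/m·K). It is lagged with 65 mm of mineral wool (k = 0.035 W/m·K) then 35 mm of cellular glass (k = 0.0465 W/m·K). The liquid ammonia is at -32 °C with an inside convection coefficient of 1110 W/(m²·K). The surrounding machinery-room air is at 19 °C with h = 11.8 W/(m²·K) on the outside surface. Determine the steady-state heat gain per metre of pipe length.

Cylindrical conduction, so R = ln(r₂/r₁)/(2πkL) per layer, in series:
R_inner film = 1/(h_i·2πr₁L) = 1/(1110×2π×0.018×1) = 0.007966 K/W
R_cast iron pipe wall = ln(23.5/18)/(2π×46.1×1) = 9.205×10^-4 K/W
R_mineral wool = ln(88.5/23.5)/(2π×0.035×1) = 6.03 K/W
R_cellular glass = ln(123.5/88.5)/(2π×0.0465×1) = 1.141 K/W
R_outer film = 1/(h_o·2πr_oL) = 1/(11.8×2π×0.1235×1) = 0.1092 K/W
R_total = 7.288 K/W
Q = ΔT/R_total = 51/7.288

q′ ≈ 7 W/m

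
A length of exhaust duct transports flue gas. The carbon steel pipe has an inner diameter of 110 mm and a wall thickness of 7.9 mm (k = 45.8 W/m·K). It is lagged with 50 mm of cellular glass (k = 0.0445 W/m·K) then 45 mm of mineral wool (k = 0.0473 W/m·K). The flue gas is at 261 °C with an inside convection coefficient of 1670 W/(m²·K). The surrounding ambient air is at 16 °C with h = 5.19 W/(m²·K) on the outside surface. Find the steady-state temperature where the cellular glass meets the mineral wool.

Per-layer cylindrical resistances, series-summed:
R_inner film = 1/(h_i·2πr₁L) = 1/(1670×2π×0.055×1) = 0.001733 K/W
R_carbon steel pipe wall = ln(62.9/55)/(2π×45.8×1) = 4.664×10^-4 K/W
R_cellular glass = ln(112.9/62.9)/(2π×0.0445×1) = 2.092 K/W
R_mineral wool = ln(157.9/112.9)/(2π×0.0473×1) = 1.129 K/W
R_outer film = 1/(h_o·2πr_oL) = 1/(5.19×2π×0.1579×1) = 0.1942 K/W
R_total = 3.417 K/W
Q = ΔT/R_total = 245/3.417
Q = 71.7 W/m
T_interface = T_inner − Q·ΣR(inner→interface) = 261 − 71.7×2.094

T ≈ 111 °C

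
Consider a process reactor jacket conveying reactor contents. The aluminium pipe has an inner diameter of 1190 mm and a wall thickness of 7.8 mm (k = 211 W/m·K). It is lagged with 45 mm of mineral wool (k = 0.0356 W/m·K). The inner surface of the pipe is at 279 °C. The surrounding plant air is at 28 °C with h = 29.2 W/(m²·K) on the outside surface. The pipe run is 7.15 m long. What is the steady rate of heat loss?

Q ≈ 5430 W

Cylindrical conduction, so R = ln(r₂/r₁)/(2πkL) per layer, in series:
R_aluminium pipe wall = ln(602.8/595)/(2π×211×7.15) = 1.374×10^-6 K/W
R_mineral wool = ln(647.8/602.8)/(2π×0.0356×7.15) = 0.04502 K/W
R_outer film = 1/(h_o·2πr_oL) = 1/(29.2×2π×0.6478×7.15) = 0.001177 K/W
R_total = 0.0462 K/W
Q = ΔT/R_total = 251/0.0462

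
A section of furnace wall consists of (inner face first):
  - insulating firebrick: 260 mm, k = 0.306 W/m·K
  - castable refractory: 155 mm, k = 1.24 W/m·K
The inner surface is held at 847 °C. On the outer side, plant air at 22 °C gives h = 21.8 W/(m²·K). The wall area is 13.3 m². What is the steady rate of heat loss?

Q ≈ 10800 W

Using the resistance-network approach (series):
R_insulating firebrick = L/(kA) = 0.26/(0.306×13.3) = 0.06389 K/W
R_castable refractory = L/(kA) = 0.155/(1.24×13.3) = 0.009398 K/W
R_outer film = 1/(h_o·A) = 1/(21.8×13.3) = 0.003449 K/W
R_total = 0.07673 K/W
Q = ΔT / R_total = 825 / 0.07673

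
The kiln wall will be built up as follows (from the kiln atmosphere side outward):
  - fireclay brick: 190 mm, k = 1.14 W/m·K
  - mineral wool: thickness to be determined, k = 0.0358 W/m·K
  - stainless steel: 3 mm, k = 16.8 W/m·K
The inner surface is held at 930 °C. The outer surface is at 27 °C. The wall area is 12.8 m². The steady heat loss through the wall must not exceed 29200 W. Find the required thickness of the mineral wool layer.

Using the resistance-network approach (series):
R_fireclay brick = L/(kA) = 0.19/(1.14×12.8) = 0.01302 K/W
R_stainless steel = L/(kA) = 0.003/(16.8×12.8) = 1.395×10^-5 K/W
Sum of the known resistances R_other = 0.01303 K/W
Required total resistance R_tot = ΔT/Q_allow = 903/29200 = 0.03092 K/W
R_mineral wool = R_tot − R_other = 0.01789 K/W
L = R·k·A = 0.01789×0.0358×12.8

L ≈ 8.2 mm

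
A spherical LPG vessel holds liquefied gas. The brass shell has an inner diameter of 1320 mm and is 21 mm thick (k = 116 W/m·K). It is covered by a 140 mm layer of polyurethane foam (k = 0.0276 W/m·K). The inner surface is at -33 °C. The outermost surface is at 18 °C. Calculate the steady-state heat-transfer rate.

For a spherical shell R = (1/r₁ − 1/r₂)/(4πk); film R = 1/(h·4πr²). In series:
R_brass shell = (1/0.66 − 1/0.681)/(4π×116) = 3.205×10^-5 K/W
R_polyurethane foam = (1/0.681 − 1/0.821)/(4π×0.0276) = 0.722 K/W
R_total = 0.722 K/W
Q = ΔT/R_total = 51/0.722

Q ≈ 70.6 W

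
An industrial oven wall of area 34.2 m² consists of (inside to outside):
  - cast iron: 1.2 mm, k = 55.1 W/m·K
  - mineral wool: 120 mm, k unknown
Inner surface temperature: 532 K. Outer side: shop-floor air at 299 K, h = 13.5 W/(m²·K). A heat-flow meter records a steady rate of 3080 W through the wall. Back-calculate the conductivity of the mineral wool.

k ≈ 0.0477 W/(m·K)

Treating each layer as a thermal resistance in series:
R_cast iron = L/(kA) = 0.0012/(55.1×34.2) = 6.368×10^-7 K/W
R_outer film = 1/(h_o·A) = 1/(13.5×34.2) = 0.002166 K/W
Sum of known resistances R_other = 0.002167 K/W
Total R = ΔT/Q = 233/3080 = 0.07565 K/W
R_mineral wool = R_total − R_other = 0.07348 K/W
k = L/(R·A) = 0.12/(0.07348×34.2)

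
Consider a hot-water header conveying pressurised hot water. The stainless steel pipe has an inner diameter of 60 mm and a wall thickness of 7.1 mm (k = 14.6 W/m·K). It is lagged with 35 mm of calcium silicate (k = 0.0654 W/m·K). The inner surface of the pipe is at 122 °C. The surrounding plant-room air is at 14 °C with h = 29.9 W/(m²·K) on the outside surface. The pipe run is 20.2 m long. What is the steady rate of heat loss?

For a radial system each layer contributes R = ln(r_out/r_in)/(2πkL); films add R = 1/(hA).
R_stainless steel pipe wall = ln(37.1/30)/(2π×14.6×20.2) = 1.146×10^-4 K/W
R_calcium silicate = ln(72.1/37.1)/(2π×0.0654×20.2) = 0.08005 K/W
R_outer film = 1/(h_o·2πr_oL) = 1/(29.9×2π×0.0721×20.2) = 0.003655 K/W
R_total = 0.08382 K/W
Q = ΔT/R_total = 108/0.08382

Q ≈ 1290 W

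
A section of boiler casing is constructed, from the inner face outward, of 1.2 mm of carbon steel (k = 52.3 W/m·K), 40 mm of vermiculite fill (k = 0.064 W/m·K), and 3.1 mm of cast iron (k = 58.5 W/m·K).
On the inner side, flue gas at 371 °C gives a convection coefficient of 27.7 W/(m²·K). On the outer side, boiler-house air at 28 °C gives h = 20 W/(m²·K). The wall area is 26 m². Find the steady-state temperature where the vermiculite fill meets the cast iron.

Series thermal resistances:
R_inner film = 1/(h_i·A) = 1/(27.7×26) = 0.001389 K/W
R_carbon steel = L/(kA) = 0.0012/(52.3×26) = 8.825×10^-7 K/W
R_vermiculite fill = L/(kA) = 0.04/(0.064×26) = 0.02404 K/W
R_cast iron = L/(kA) = 0.0031/(58.5×26) = 2.038×10^-6 K/W
R_outer film = 1/(h_o·A) = 1/(20×26) = 0.001923 K/W
R_total = 0.02735 K/W;  Q = ΔT/R_total = 343/0.02735 = 12540 W
T_interface = T_inner − Q·ΣR(inner→interface) = 371 − 12500×0.02543

T ≈ 52.1 °C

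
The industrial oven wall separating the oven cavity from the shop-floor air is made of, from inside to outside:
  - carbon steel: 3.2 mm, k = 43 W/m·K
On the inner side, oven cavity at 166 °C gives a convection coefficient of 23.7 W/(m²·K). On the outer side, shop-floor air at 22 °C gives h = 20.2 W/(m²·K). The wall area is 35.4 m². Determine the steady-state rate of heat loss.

Using the resistance-network approach (series):
R_inner film = 1/(h_i·A) = 1/(23.7×35.4) = 0.001192 K/W
R_carbon steel = L/(kA) = 0.0032/(43×35.4) = 2.102×10^-6 K/W
R_outer film = 1/(h_o·A) = 1/(20.2×35.4) = 0.001398 K/W
R_total = 0.002592 K/W
Q = ΔT / R_total = 144 / 0.002592

Q ≈ 55500 W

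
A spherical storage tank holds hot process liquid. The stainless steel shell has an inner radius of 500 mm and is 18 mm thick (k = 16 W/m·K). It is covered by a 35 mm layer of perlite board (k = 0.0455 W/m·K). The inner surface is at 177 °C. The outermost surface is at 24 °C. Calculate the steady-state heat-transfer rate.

Q ≈ 715 W

Radial (spherical) resistances in series:
R_stainless steel shell = (1/0.5 − 1/0.518)/(4π×16) = 3.457×10^-4 K/W
R_perlite board = (1/0.518 − 1/0.553)/(4π×0.0455) = 0.2137 K/W
R_total = 0.214 K/W
Q = ΔT/R_total = 153/0.214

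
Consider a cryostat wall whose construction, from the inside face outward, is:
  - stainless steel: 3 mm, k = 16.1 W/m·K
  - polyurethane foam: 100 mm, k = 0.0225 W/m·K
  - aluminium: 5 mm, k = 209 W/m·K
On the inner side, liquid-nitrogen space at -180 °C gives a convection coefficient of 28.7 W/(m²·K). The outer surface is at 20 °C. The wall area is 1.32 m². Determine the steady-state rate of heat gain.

Q ≈ 58.9 W

Using the resistance-network approach (series):
R_inner film = 1/(h_i·A) = 1/(28.7×1.32) = 0.0264 K/W
R_stainless steel = L/(kA) = 0.003/(16.1×1.32) = 1.412×10^-4 K/W
R_polyurethane foam = L/(kA) = 0.1/(0.0225×1.32) = 3.367 K/W
R_aluminium = L/(kA) = 0.005/(209×1.32) = 1.812×10^-5 K/W
R_total = 3.394 K/W
Q = ΔT / R_total = 200 / 3.394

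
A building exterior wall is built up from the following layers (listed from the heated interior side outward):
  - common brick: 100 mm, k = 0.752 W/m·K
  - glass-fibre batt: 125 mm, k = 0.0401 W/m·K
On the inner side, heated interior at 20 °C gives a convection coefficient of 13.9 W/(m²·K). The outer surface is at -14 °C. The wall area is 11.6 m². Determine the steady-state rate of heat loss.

Using the resistance-network approach (series):
R_inner film = 1/(h_i·A) = 1/(13.9×11.6) = 0.006202 K/W
R_common brick = L/(kA) = 0.1/(0.752×11.6) = 0.01146 K/W
R_glass-fibre batt = L/(kA) = 0.125/(0.0401×11.6) = 0.2687 K/W
R_total = 0.2864 K/W
Q = ΔT / R_total = 34 / 0.2864

Q ≈ 119 W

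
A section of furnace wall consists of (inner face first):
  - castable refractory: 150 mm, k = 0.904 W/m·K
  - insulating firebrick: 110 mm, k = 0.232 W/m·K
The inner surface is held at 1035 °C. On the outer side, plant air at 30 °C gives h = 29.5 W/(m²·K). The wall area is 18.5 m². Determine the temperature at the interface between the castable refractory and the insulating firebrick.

T ≈ 788 °C

Using the resistance-network approach (series):
R_castable refractory = L/(kA) = 0.15/(0.904×18.5) = 0.008969 K/W
R_insulating firebrick = L/(kA) = 0.11/(0.232×18.5) = 0.02563 K/W
R_outer film = 1/(h_o·A) = 1/(29.5×18.5) = 0.001832 K/W
R_total = 0.03643 K/W;  Q = ΔT/R_total = 1005/0.03643 = 27590 W
T_interface = T_inner − Q·ΣR(inner→interface) = 1035 − 27600×0.008969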